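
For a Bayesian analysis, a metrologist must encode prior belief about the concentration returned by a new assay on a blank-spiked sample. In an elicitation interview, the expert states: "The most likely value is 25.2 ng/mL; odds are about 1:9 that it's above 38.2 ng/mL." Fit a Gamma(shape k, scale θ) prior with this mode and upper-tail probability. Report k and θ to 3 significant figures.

k ≈ 11.8, θ ≈ 2.34

Gamma(k,θ) with k>1 has mode (k−1)θ, so θ = 25.2/(k−1).
Need P(X < 38.2) = 0.9 with θ tied to k this way. Start at k = 2, θ = 25.2: P(X<38.2) ≈ 0.447.
Too low — raise k to concentrate. Iterating converges to k ≈ 11.8.
Then θ = 25.2/(11.8−1) ≈ 2.34.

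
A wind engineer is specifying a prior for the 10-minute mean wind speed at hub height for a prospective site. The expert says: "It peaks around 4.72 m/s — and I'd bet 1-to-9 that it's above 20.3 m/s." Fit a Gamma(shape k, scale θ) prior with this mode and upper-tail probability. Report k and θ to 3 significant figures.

Gamma(k,θ) with k>1 has mode (k−1)θ, so θ = 4.72/(k−1).
Need P(X < 20.3) = 0.9 with θ tied to k this way. Start at k = 2, θ = 4.72: P(X<20.3) ≈ 0.928.
Too high — lower k to spread out. Iterating converges to k ≈ 1.85.
Then θ = 4.72/(1.85−1) ≈ 5.53.

k ≈ 1.85, θ ≈ 5.53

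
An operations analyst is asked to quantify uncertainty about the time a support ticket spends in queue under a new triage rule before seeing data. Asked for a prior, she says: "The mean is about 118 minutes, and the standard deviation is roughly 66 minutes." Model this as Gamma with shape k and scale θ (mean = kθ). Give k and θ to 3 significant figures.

k ≈ 3.2, θ ≈ 36.9

For Gamma(k, scale θ): mean = kθ, variance = kθ², so CV = 1/√k.
CV = SD/mean = 66/118 = 0.5593, hence k = 1/CV² = 3.2.
Then θ = mean/k = 118/3.2 = 36.9.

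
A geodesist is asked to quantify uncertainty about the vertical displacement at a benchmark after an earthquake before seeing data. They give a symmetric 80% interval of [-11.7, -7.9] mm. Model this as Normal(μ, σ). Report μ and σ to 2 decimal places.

A symmetric 80% interval runs μ ± z·σ with z = 1.282.
Half-width = 1.9, so σ = 1.9/1.282 = 1.48.
μ is the interval midpoint, -9.80.

μ = -9.80, σ = 1.48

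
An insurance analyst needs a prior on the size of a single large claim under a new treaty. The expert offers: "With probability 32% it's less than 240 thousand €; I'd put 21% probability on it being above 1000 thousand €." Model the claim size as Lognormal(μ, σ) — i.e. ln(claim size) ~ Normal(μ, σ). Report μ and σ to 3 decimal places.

μ ≈ 6.004, σ ≈ 1.120

If T ~ Lognormal(μ,σ) then ln T ~ Normal(μ,σ), so the p-quantile of ln T is μ + z_p·σ.
ln(240) = 5.481 and ln(1000) = 6.908; z_{0.32} = -0.4677, z_{0.79} = 0.8064.
σ = (6.908 − 5.481)/(0.8064 − (-0.4677)) = 1.120.
μ = 5.481 − (-0.4677)·1.120 = 6.004.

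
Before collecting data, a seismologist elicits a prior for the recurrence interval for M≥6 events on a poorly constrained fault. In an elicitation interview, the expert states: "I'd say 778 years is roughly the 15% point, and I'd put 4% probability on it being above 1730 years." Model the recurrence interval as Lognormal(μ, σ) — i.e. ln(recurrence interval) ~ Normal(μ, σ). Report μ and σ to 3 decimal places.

μ ≈ 6.954, σ ≈ 0.287

If T ~ Lognormal(μ,σ) then ln T ~ Normal(μ,σ), so the p-quantile of ln T is μ + z_p·σ.
ln(778) = 6.657 and ln(1730) = 7.456; z_{0.15} = -1.036, z_{0.96} = 1.751.
σ = (7.456 − 6.657)/(1.751 − (-1.036)) = 0.287.
μ = 6.657 − (-1.036)·0.287 = 6.954.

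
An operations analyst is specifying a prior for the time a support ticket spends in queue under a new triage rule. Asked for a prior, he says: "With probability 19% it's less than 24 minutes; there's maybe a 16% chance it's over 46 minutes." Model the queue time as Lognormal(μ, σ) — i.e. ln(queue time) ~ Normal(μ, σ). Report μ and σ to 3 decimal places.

If T ~ Lognormal(μ,σ) then ln T ~ Normal(μ,σ), so the p-quantile of ln T is μ + z_p·σ.
ln(24) = 3.178 and ln(46) = 3.829; z_{0.19} = -0.8779, z_{0.84} = 0.9945.
σ = (3.829 − 3.178)/(0.9945 − (-0.8779)) = 0.347.
μ = 3.178 − (-0.8779)·0.347 = 3.483.

μ ≈ 3.483, σ ≈ 0.347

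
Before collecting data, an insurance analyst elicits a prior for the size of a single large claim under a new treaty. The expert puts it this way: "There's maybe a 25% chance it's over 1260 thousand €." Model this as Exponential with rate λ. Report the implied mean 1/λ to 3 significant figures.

mean ≈ 909 thousand €

P(T > 1260.0) = e^(−λ·1260.0) = 0.25, so λ = −ln(0.25)/1260.0 = 0.0011.
Mean = 1/λ = 909 thousand €.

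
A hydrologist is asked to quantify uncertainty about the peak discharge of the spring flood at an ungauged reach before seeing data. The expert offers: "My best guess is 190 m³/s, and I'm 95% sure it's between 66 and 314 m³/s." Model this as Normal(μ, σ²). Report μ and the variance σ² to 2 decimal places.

A symmetric 95% interval runs μ ± z·σ with z = 1.96.
Half-width = 124, so σ = 124/1.96 = 63.266 and σ² = 4002.65.
μ is the stated best guess, 190.00.

μ = 190.00, σ² = 4002.65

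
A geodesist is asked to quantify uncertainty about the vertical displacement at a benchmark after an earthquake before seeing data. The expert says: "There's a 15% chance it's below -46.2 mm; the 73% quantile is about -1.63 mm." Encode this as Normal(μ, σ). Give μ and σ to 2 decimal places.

The p-quantile of Normal(μ,σ) is μ + z_p·σ, with z_{0.15} = -1.036 and z_{0.73} = 0.6128.
Eliminate σ: μ = (z₂·x₁ − z₁·x₂)/(z₂ − z₁) = (0.6128·-46.2 − (-1.036)·-1.63)/1.649 = -18.19.
Then σ = (x₂ − x₁)/(z₂ − z₁) = (-1.63 − -46.2)/1.649 = 27.02.

μ = -18.19, σ = 27.02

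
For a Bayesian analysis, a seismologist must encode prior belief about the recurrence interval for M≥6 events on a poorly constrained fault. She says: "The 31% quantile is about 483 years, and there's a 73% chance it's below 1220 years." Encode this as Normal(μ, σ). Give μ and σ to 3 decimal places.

The p-quantile of Normal(μ,σ) is μ + z_p·σ, with z_{0.31} = -0.4959 and z_{0.73} = 0.6128.
Eliminate σ: μ = (z₂·x₁ − z₁·x₂)/(z₂ − z₁) = (0.6128·483 − (-0.4959)·1220)/1.109 = 812.624.
Then σ = (x₂ − x₁)/(z₂ − z₁) = (1220 − 483)/1.109 = 664.764.

μ = 812.624, σ = 664.764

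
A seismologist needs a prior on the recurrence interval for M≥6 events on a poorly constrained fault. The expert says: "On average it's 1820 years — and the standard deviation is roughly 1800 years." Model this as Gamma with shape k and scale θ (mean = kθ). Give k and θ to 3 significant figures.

k ≈ 1.02, θ ≈ 1780

For Gamma(k, scale θ): mean = kθ, variance = kθ², so CV = 1/√k.
CV = SD/mean = 1800/1820 = 0.989, hence k = 1/CV² = 1.02.
Then θ = mean/k = 1820/1.02 = 1780.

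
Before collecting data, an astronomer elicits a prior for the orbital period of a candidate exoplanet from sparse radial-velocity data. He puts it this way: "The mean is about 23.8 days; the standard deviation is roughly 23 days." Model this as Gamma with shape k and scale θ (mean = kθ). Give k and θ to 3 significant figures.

For Gamma(k, scale θ): mean = kθ, variance = kθ², so CV = 1/√k.
CV = SD/mean = 23/23.8 = 0.9664, hence k = 1/CV² = 1.07.
Then θ = mean/k = 23.8/1.07 = 22.2.

k ≈ 1.07, θ ≈ 22.2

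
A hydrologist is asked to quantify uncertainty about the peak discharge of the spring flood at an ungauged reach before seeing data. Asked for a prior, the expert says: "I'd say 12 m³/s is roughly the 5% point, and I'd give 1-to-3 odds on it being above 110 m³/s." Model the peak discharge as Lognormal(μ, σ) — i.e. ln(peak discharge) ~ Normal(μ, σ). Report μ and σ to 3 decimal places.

μ ≈ 4.056, σ ≈ 0.955

If T ~ Lognormal(μ,σ) then ln T ~ Normal(μ,σ), so the p-quantile of ln T is μ + z_p·σ.
ln(12) = 2.485 and ln(110) = 4.7; z_{0.05} = -1.645, z_{0.75} = 0.6745.
σ = (4.7 − 2.485)/(0.6745 − (-1.645)) = 0.955.
μ = 2.485 − (-1.645)·0.955 = 4.056.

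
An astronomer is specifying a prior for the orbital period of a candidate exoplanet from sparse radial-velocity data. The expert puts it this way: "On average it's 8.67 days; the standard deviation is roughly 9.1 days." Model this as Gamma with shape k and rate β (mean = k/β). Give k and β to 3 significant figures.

k ≈ 0.908, β ≈ 0.105

For Gamma(k, rate β): mean = k/β, variance = k/β², so CV = 1/√k.
CV = SD/mean = 9.1/8.67 = 1.05, hence k = 1/CV² = 0.908.
Then β = k/mean = 0.908/8.67 = 0.105.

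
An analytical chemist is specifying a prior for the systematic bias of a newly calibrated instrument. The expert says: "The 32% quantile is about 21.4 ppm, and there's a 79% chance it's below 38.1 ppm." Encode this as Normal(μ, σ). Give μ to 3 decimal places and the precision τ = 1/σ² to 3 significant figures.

The p-quantile of Normal(μ,σ) is μ + z_p·σ, with z_{0.32} = -0.4677 and z_{0.79} = 0.8064.
Eliminate σ: μ = (z₂·x₁ − z₁·x₂)/(z₂ − z₁) = (0.8064·21.4 − (-0.4677)·38.1)/1.274 = 27.530.
Then σ = (x₂ − x₁)/(z₂ − z₁) = (38.1 − 21.4)/1.274 = 13.107.
Precision τ = 1/σ² = 1/13.11² = 0.00582.

μ = 27.530, τ = 0.00582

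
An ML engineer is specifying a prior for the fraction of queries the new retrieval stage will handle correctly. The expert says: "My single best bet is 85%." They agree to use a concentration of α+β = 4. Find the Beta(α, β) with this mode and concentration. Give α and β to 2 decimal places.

α = 2.70, β = 1.30

For α,β > 1 the Beta mode is (α−1)/(α+β−2). With α+β = 4, the mode is (α−1)/2.
Set (α−1)/2 = 0.85 → α = 1 + 0.85·2 = 2.70.
β = 4 − α = 1.30.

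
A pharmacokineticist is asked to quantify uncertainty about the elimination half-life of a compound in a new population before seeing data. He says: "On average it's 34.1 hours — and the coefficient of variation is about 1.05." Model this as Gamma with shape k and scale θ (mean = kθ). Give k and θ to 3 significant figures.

For Gamma(k, scale θ): mean = kθ, variance = kθ², so CV = 1/√k.
CV = 1.05, hence k = 1/CV² = 0.907.
Then θ = mean/k = 34.1/0.907 = 37.6.

k ≈ 0.907, θ ≈ 37.6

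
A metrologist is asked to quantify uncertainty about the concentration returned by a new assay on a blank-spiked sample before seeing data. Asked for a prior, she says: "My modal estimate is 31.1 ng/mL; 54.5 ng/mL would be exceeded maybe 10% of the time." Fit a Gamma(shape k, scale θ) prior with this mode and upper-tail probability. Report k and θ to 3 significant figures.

Gamma(k,θ) with k>1 has mode (k−1)θ, so θ = 31.1/(k−1).
Need P(X < 54.5) = 0.9 with θ tied to k this way. Start at k = 2, θ = 31.1: P(X<54.5) ≈ 0.523.
Too low — raise k to concentrate. Iterating converges to k ≈ 7.03.
Then θ = 31.1/(7.03−1) ≈ 5.15.

k ≈ 7.03, θ ≈ 5.15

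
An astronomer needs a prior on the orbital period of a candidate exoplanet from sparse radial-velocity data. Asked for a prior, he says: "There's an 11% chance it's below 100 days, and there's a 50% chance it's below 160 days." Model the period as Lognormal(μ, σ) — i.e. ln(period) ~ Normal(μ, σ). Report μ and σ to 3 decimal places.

If T ~ Lognormal(μ,σ) then ln T ~ Normal(μ,σ), so the p-quantile of ln T is μ + z_p·σ.
ln(100) = 4.605 and ln(160) = 5.075; z_{0.11} = -1.227, z_{0.5} = 0.
σ = (5.075 − 4.605)/(0 − (-1.227)) = 0.383.
μ = 4.605 − (-1.227)·0.383 = 5.075.

μ ≈ 5.075, σ ≈ 0.383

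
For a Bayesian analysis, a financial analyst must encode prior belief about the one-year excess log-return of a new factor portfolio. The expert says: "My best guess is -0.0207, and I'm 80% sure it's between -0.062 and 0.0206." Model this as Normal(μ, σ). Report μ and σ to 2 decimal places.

μ = -0.02, σ = 0.03

A symmetric 80% interval runs μ ± z·σ with z = 1.282.
Half-width = 0.0413, so σ = 0.0413/1.282 = 0.03.
μ is the stated best guess, -0.02.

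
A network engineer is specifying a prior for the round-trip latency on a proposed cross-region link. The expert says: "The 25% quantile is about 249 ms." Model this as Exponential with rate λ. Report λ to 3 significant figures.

P(T < 249.0) = 1 − e^(−λ·249.0) = 0.25, so λ = −ln(1−0.25)/249.0 = −ln(0.75)/249.0 = 0.00116.

λ ≈ 0.00116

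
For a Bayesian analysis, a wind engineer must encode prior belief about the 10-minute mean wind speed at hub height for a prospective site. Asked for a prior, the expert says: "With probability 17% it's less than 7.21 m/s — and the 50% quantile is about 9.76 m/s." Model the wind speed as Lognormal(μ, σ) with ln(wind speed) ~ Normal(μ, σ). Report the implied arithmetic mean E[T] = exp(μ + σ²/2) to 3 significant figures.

If T ~ Lognormal(μ,σ) then ln T ~ Normal(μ,σ), so the p-quantile of ln T is μ + z_p·σ.
ln(7.21) = 1.975 and ln(9.76) = 2.278; z_{0.17} = -0.9542, z_{0.5} = 0.
σ = (2.278 − 1.975)/(0 − (-0.9542)) = 0.317.
μ = 1.975 − (-0.9542)·0.317 = 2.278.
E[T] = exp(μ + σ²/2) = exp(2.278 + 0.0504) = 10.3 m/s.

E[T] ≈ 10.3 m/s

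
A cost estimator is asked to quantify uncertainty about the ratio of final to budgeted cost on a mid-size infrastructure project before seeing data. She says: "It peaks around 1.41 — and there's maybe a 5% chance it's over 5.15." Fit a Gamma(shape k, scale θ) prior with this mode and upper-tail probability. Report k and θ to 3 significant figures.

k ≈ 2.53, θ ≈ 0.923

Gamma(k,θ) with k>1 has mode (k−1)θ, so θ = 1.41/(k−1).
Need P(X < 5.15) = 0.95 with θ tied to k this way. Start at k = 2, θ = 1.41: P(X<5.15) ≈ 0.879.
Too low — raise k to concentrate. Iterating converges to k ≈ 2.53.
Then θ = 1.41/(2.53−1) ≈ 0.923.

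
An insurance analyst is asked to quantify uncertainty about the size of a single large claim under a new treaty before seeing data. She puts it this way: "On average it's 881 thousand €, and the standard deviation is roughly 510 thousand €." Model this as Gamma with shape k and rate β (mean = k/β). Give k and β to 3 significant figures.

For Gamma(k, rate β): mean = k/β, variance = k/β², so CV = 1/√k.
CV = SD/mean = 510/881 = 0.5789, hence k = 1/CV² = 2.98.
Then β = k/mean = 2.98/881 = 0.00339.

k ≈ 2.98, β ≈ 0.00339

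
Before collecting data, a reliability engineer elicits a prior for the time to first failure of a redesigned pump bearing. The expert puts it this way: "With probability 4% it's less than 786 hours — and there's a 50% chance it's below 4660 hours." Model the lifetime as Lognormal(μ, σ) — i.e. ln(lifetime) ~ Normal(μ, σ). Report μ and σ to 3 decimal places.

μ ≈ 8.447, σ ≈ 1.017

If T ~ Lognormal(μ,σ) then ln T ~ Normal(μ,σ), so the p-quantile of ln T is μ + z_p·σ.
ln(786) = 6.667 and ln(4660) = 8.447; z_{0.04} = -1.751, z_{0.5} = 0.
σ = (8.447 − 6.667)/(0 − (-1.751)) = 1.017.
μ = 6.667 − (-1.751)·1.017 = 8.447.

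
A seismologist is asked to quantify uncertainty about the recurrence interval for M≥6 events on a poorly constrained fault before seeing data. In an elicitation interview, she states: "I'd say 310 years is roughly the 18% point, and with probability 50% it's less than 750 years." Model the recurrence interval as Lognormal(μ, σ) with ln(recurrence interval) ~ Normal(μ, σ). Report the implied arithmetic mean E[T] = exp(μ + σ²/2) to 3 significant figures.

If T ~ Lognormal(μ,σ) then ln T ~ Normal(μ,σ), so the p-quantile of ln T is μ + z_p·σ.
ln(310) = 5.737 and ln(750) = 6.62; z_{0.18} = -0.9154, z_{0.5} = 0.
σ = (6.62 − 5.737)/(0 − (-0.9154)) = 0.965.
μ = 5.737 − (-0.9154)·0.965 = 6.620.
E[T] = exp(μ + σ²/2) = exp(6.620 + 0.4658) = 1190 years.

E[T] ≈ 1190 years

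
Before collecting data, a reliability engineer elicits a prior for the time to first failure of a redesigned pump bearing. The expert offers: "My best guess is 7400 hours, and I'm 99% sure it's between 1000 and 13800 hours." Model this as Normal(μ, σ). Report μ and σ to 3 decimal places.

A symmetric 99% interval runs μ ± z·σ with z = 2.576.
Half-width = 6400, so σ = 6400/2.576 = 2484.637.
μ is the stated best guess, 7400.000.

μ = 7400.000, σ = 2484.637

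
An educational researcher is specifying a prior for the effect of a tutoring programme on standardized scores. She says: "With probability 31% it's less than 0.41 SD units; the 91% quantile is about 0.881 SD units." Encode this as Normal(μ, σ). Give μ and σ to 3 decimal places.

μ = 0.537, σ = 0.256

The p-quantile of Normal(μ,σ) is μ + z_p·σ, with z_{0.31} = -0.4959 and z_{0.91} = 1.341.
Eliminate σ: μ = (z₂·x₁ − z₁·x₂)/(z₂ − z₁) = (1.341·0.41 − (-0.4959)·0.881)/1.837 = 0.537.
Then σ = (x₂ − x₁)/(z₂ − z₁) = (0.881 − 0.41)/1.837 = 0.256.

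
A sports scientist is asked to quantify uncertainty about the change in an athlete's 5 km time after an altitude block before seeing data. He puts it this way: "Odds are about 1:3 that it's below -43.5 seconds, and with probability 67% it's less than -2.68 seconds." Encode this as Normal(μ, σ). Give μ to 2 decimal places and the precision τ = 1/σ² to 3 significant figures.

The p-quantile of Normal(μ,σ) is μ + z_p·σ, with z_{0.25} = -0.6745 and z_{0.67} = 0.4399.
Eliminate σ: μ = (z₂·x₁ − z₁·x₂)/(z₂ − z₁) = (0.4399·-43.5 − (-0.6745)·-2.68)/1.114 = -18.79.
Then σ = (x₂ − x₁)/(z₂ − z₁) = (-2.68 − -43.5)/1.114 = 36.63.
Precision τ = 1/σ² = 1/36.63² = 0.000745.

μ = -18.79, τ = 0.000745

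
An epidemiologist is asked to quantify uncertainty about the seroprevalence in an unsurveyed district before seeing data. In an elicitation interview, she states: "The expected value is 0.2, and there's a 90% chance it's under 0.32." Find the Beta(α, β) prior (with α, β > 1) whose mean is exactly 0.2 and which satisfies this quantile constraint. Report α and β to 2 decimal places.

α ≈ 3.91, β ≈ 15.63

With mean 0.2 fixed, write α = 0.2s, β = 0.8s where s = α+β.
Need P(θ < 0.32) = 0.9 under Beta(0.2s, 0.8s). Normal approximation: (q−m)/√(m(1−m)/s) ≈ z_{0.9} = 1.28, so s ≈ 0.2·0.8·(1.28)²/(0.32−0.2)² = 18.2.
At s = 18.2: P(θ<0.32) ≈ 0.893. Adjusting to match 0.9 gives s ≈ 19.54.
So α = 0.2·19.54 ≈ 3.91, β = 0.8·19.54 ≈ 15.63.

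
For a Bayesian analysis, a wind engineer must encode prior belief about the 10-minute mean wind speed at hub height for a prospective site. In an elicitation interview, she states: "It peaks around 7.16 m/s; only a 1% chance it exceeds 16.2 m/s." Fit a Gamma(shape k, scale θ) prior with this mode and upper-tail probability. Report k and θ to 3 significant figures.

Gamma(k,θ) with k>1 has mode (k−1)θ, so θ = 7.16/(k−1).
Need P(X < 16.2) = 0.99 with θ tied to k this way. Start at k = 2, θ = 7.16: P(X<16.2) ≈ 0.660.
Too low — raise k to concentrate. Iterating converges to k ≈ 8.19.
Then θ = 7.16/(8.19−1) ≈ 0.996.

k ≈ 8.19, θ ≈ 0.996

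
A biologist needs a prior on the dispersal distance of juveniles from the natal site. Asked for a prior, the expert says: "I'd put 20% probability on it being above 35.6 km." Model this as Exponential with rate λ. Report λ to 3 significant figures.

λ ≈ 0.0452

P(T > 35.6) = e^(−λ·35.6) = 0.2, so λ = −ln(0.2)/35.6 = 0.0452.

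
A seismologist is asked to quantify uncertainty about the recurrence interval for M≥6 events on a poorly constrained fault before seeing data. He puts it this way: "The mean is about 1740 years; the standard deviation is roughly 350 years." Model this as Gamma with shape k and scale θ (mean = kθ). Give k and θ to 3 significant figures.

k ≈ 24.7, θ ≈ 70.4

For Gamma(k, scale θ): mean = kθ, variance = kθ², so CV = 1/√k.
CV = SD/mean = 350/1740 = 0.2011, hence k = 1/CV² = 24.7.
Then θ = mean/k = 1740/24.7 = 70.4.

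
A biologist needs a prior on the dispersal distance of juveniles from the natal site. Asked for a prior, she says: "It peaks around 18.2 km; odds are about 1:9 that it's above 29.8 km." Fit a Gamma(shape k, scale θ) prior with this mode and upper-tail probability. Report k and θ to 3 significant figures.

k ≈ 8.75, θ ≈ 2.35

Gamma(k,θ) with k>1 has mode (k−1)θ, so θ = 18.2/(k−1).
Need P(X < 29.8) = 0.9 with θ tied to k this way. Start at k = 2, θ = 18.2: P(X<29.8) ≈ 0.487.
Too low — raise k to concentrate. Iterating converges to k ≈ 8.75.
Then θ = 18.2/(8.75−1) ≈ 2.35.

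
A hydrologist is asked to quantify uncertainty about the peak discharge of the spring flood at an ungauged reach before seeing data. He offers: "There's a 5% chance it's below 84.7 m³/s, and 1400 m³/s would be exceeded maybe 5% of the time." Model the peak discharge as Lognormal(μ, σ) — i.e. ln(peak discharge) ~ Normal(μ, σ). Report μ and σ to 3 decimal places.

If T ~ Lognormal(μ,σ) then ln T ~ Normal(μ,σ), so the p-quantile of ln T is μ + z_p·σ.
ln(84.7) = 4.439 and ln(1400) = 7.244; z_{0.05} = -1.645, z_{0.95} = 1.645.
σ = (7.244 − 4.439)/(1.645 − (-1.645)) = 0.853.
μ = 4.439 − (-1.645)·0.853 = 5.842.

μ ≈ 5.842, σ ≈ 0.853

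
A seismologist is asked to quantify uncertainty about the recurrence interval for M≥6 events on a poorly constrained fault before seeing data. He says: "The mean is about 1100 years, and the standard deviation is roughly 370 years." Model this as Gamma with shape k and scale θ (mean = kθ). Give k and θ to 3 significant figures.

k ≈ 8.84, θ ≈ 124

For Gamma(k, scale θ): mean = kθ, variance = kθ², so CV = 1/√k.
CV = SD/mean = 370/1100 = 0.3364, hence k = 1/CV² = 8.84.
Then θ = mean/k = 1100/8.84 = 124.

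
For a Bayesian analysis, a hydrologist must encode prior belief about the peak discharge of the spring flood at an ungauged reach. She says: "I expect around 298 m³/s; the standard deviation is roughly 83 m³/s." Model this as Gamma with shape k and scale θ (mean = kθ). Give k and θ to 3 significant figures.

k ≈ 12.9, θ ≈ 23.1

For Gamma(k, scale θ): mean = kθ, variance = kθ², so CV = 1/√k.
CV = SD/mean = 83/298 = 0.2785, hence k = 1/CV² = 12.9.
Then θ = mean/k = 298/12.9 = 23.1.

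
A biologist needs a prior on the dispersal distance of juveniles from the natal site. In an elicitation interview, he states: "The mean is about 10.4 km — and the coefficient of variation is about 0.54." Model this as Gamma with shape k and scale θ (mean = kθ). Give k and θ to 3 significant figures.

For Gamma(k, scale θ): mean = kθ, variance = kθ², so CV = 1/√k.
CV = 0.54, hence k = 1/CV² = 3.43.
Then θ = mean/k = 10.4/3.43 = 3.03.

k ≈ 3.43, θ ≈ 3.03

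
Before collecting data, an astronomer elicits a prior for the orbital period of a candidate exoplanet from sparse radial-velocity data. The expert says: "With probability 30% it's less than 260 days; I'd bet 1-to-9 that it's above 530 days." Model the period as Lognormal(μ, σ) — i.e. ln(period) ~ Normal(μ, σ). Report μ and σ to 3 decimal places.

μ ≈ 5.767, σ ≈ 0.394

If T ~ Lognormal(μ,σ) then ln T ~ Normal(μ,σ), so the p-quantile of ln T is μ + z_p·σ.
ln(260) = 5.561 and ln(530) = 6.273; z_{0.3} = -0.5244, z_{0.9} = 1.282.
σ = (6.273 − 5.561)/(1.282 − (-0.5244)) = 0.394.
μ = 5.561 − (-0.5244)·0.394 = 5.767.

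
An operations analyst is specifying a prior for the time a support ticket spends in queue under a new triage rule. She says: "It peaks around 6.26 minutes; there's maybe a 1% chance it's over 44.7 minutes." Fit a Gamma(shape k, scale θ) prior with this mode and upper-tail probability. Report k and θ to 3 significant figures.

Gamma(k,θ) with k>1 has mode (k−1)θ, so θ = 6.26/(k−1).
Need P(X < 44.7) = 0.99 with θ tied to k this way. Start at k = 2, θ = 6.26: P(X<44.7) ≈ 0.994.
Too high — lower k to spread out. Iterating converges to k ≈ 1.9.
Then θ = 6.26/(1.9−1) ≈ 6.92.

k ≈ 1.9, θ ≈ 6.92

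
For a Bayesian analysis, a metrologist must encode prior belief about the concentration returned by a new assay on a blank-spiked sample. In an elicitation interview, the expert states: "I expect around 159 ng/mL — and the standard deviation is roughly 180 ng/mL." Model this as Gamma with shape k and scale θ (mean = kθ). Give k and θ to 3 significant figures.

k ≈ 0.78, θ ≈ 204

For Gamma(k, scale θ): mean = kθ, variance = kθ², so CV = 1/√k.
CV = SD/mean = 180/159 = 1.132, hence k = 1/CV² = 0.78.
Then θ = mean/k = 159/0.78 = 204.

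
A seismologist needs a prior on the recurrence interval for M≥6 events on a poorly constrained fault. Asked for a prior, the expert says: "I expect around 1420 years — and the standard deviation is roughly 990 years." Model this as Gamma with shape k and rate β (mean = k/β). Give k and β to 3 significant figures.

k ≈ 2.06, β ≈ 0.00145

For Gamma(k, rate β): mean = k/β, variance = k/β², so CV = 1/√k.
CV = SD/mean = 990/1420 = 0.6972, hence k = 1/CV² = 2.06.
Then β = k/mean = 2.06/1420 = 0.00145.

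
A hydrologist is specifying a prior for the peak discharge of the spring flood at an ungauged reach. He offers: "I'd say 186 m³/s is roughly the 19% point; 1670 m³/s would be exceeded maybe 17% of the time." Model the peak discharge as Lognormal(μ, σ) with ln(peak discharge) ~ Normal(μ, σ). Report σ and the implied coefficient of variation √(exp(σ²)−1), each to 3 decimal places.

If T ~ Lognormal(μ,σ) then ln T ~ Normal(μ,σ), so the p-quantile of ln T is μ + z_p·σ.
ln(186) = 5.226 and ln(1670) = 7.421; z_{0.19} = -0.8779, z_{0.83} = 0.9542.
σ = (7.421 − 5.226)/(0.9542 − (-0.8779)) = 1.198.
μ = 5.226 − (-0.8779)·1.198 = 6.277.
CV = √(exp(σ²)−1) = √(exp(1.4352)−1) = 1.789.

σ ≈ 1.198, CV ≈ 1.789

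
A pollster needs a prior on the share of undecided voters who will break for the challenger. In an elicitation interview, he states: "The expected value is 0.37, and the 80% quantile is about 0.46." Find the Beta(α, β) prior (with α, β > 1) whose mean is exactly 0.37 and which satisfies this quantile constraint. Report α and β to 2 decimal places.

With mean 0.37 fixed, write α = 0.37s, β = 0.63s where s = α+β.
Need P(θ < 0.46) = 0.8 under Beta(0.37s, 0.63s). Normal approximation: (q−m)/√(m(1−m)/s) ≈ z_{0.8} = 0.842, so s ≈ 0.37·0.63·(0.842)²/(0.46−0.37)² = 20.4.
At s = 20.4: P(θ<0.46) ≈ 0.803. Adjusting to match 0.8 gives s ≈ 19.89.
So α = 0.37·19.89 ≈ 7.36, β = 0.63·19.89 ≈ 12.53.

α ≈ 7.36, β ≈ 12.53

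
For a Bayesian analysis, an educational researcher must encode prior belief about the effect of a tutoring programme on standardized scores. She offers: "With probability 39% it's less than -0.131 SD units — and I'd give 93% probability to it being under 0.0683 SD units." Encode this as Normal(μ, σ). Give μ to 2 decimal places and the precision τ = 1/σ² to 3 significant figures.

μ = -0.10, τ = 77.6

For Normal(μ,σ), the p-quantile is μ + z_p·σ. Here z_{0.39} = -0.2793, z_{0.93} = 1.476.
So -0.131 = μ − 0.2793σ and 0.0683 = μ + 1.476σ.
Subtracting: σ = (0.0683 − -0.131)/(1.476 − (-0.2793)) = 0.11.
Then μ = -0.131 − (-0.2793)·0.11 = -0.10.
Precision τ = 1/σ² = 1/0.1136² = 77.6.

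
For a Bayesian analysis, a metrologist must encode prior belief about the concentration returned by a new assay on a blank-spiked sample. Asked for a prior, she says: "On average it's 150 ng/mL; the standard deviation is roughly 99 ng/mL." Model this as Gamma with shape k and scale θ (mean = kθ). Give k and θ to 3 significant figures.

k ≈ 2.3, θ ≈ 65.3

For Gamma(k, scale θ): mean = kθ, variance = kθ², so CV = 1/√k.
CV = SD/mean = 99/150 = 0.66, hence k = 1/CV² = 2.3.
Then θ = mean/k = 150/2.3 = 65.3.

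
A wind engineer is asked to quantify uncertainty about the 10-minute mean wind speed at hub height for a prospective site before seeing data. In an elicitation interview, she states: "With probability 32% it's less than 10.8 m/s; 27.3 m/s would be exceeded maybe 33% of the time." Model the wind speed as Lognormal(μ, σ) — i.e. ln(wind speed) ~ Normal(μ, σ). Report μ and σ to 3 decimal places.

If T ~ Lognormal(μ,σ) then ln T ~ Normal(μ,σ), so the p-quantile of ln T is μ + z_p·σ.
ln(10.8) = 2.38 and ln(27.3) = 3.307; z_{0.32} = -0.4677, z_{0.67} = 0.4399.
σ = (3.307 − 2.38)/(0.4399 − (-0.4677)) = 1.022.
μ = 2.38 − (-0.4677)·1.022 = 2.857.

μ ≈ 2.857, σ ≈ 1.022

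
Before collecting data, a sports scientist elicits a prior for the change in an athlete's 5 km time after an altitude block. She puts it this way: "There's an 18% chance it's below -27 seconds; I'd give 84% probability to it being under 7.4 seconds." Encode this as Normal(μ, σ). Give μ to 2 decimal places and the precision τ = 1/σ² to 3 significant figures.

μ = -10.51, τ = 0.00308

For Normal(μ,σ), the p-quantile is μ + z_p·σ. Here z_{0.18} = -0.9154, z_{0.84} = 0.9945.
So -27 = μ − 0.9154σ and 7.4 = μ + 0.9945σ.
Subtracting: σ = (7.4 − -27)/(0.9945 − (-0.9154)) = 18.01.
Then μ = -27 − (-0.9154)·18.01 = -10.51.
Precision τ = 1/σ² = 1/18.01² = 0.00308.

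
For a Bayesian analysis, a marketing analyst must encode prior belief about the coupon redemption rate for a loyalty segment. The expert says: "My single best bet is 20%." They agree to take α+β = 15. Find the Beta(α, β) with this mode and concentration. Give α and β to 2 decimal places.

For α,β > 1 the Beta mode is (α−1)/(α+β−2). With α+β = 15, the mode is (α−1)/13.
Set (α−1)/13 = 0.2 → α = 1 + 0.2·13 = 3.60.
β = 15 − α = 11.40.

α = 3.60, β = 11.40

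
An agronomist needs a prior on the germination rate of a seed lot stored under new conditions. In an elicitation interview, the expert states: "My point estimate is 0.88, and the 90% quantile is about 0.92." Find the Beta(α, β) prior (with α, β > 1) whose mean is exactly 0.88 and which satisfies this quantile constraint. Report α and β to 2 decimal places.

α ≈ 86.08, β ≈ 11.74

With mean 0.88 fixed, write α = 0.88s, β = 0.12s where s = α+β.
Need P(θ < 0.92) = 0.9 under Beta(0.88s, 0.12s). Normal approximation: (q−m)/√(m(1−m)/s) ≈ z_{0.9} = 1.28, so s ≈ 0.88·0.12·(1.28)²/(0.92−0.88)² = 108.4.
At s = 108.4: P(θ<0.92) ≈ 0.913. Adjusting to match 0.9 gives s ≈ 97.82.
So α = 0.88·97.82 ≈ 86.08, β = 0.12·97.82 ≈ 11.74.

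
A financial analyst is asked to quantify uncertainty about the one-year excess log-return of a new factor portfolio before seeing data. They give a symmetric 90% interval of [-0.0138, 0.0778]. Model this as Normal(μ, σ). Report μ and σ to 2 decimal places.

μ = 0.03, σ = 0.03

A symmetric 90% interval runs μ ± z·σ with z = 1.645.
Half-width = 0.0458, so σ = 0.0458/1.645 = 0.03.
μ is the interval midpoint, 0.03.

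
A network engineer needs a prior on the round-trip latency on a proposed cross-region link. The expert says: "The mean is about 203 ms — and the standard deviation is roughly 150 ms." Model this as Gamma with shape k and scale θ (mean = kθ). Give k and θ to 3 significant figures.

k ≈ 1.83, θ ≈ 111

For Gamma(k, scale θ): mean = kθ, variance = kθ², so CV = 1/√k.
CV = SD/mean = 150/203 = 0.7389, hence k = 1/CV² = 1.83.
Then θ = mean/k = 203/1.83 = 111.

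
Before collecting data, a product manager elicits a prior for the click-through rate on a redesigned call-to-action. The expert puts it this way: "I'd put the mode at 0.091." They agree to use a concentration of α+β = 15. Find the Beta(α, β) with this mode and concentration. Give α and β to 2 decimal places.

α = 2.18, β = 12.82

For α,β > 1 the Beta mode is (α−1)/(α+β−2). With α+β = 15, the mode is (α−1)/13.
Set (α−1)/13 = 0.091 → α = 1 + 0.091·13 = 2.18.
β = 15 − α = 12.82.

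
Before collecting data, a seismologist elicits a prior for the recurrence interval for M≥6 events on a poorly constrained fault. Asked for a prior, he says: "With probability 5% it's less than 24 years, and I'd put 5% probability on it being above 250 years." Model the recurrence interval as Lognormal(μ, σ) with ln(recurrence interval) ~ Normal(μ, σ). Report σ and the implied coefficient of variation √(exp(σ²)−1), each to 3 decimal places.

If T ~ Lognormal(μ,σ) then ln T ~ Normal(μ,σ), so the p-quantile of ln T is μ + z_p·σ.
ln(24) = 3.178 and ln(250) = 5.521; z_{0.05} = -1.645, z_{0.95} = 1.645.
σ = (5.521 − 3.178)/(1.645 − (-1.645)) = 0.712.
μ = 3.178 − (-1.645)·0.712 = 4.350.
CV = √(exp(σ²)−1) = √(exp(0.5074)−1) = 0.813.

σ ≈ 0.712, CV ≈ 0.813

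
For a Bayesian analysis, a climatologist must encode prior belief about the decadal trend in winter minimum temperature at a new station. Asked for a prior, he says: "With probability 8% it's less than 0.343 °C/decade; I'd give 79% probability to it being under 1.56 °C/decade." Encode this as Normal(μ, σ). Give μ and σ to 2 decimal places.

μ = 1.12, σ = 0.55

The p-quantile of Normal(μ,σ) is μ + z_p·σ, with z_{0.08} = -1.405 and z_{0.79} = 0.8064.
Eliminate σ: μ = (z₂·x₁ − z₁·x₂)/(z₂ − z₁) = (0.8064·0.343 − (-1.405)·1.56)/2.211 = 1.12.
Then σ = (x₂ − x₁)/(z₂ − z₁) = (1.56 − 0.343)/2.211 = 0.55.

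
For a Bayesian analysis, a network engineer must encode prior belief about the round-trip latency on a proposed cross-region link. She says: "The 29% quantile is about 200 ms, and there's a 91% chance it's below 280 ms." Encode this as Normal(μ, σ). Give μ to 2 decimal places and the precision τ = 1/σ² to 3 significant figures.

μ = 223.37, τ = 0.000561

For Normal(μ,σ), the p-quantile is μ + z_p·σ. Here z_{0.29} = -0.5534, z_{0.91} = 1.341.
So 200 = μ − 0.5534σ and 280 = μ + 1.341σ.
Subtracting: σ = (280 − 200)/(1.341 − (-0.5534)) = 42.24.
Then μ = 200 − (-0.5534)·42.24 = 223.37.
Precision τ = 1/σ² = 1/42.24² = 0.000561.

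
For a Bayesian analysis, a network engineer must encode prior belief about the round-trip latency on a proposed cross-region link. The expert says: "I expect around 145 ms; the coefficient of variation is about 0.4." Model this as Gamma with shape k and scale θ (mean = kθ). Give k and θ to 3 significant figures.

For Gamma(k, scale θ): mean = kθ, variance = kθ², so CV = 1/√k.
CV = 0.4, hence k = 1/CV² = 6.25.
Then θ = mean/k = 145/6.25 = 23.2.

k ≈ 6.25, θ ≈ 23.2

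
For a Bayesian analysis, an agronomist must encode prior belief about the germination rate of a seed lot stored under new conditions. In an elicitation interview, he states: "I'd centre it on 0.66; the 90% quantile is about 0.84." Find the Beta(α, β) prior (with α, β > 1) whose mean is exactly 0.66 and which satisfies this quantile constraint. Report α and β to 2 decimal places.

α ≈ 6.55, β ≈ 3.37

With mean 0.66 fixed, write α = 0.66s, β = 0.34s where s = α+β.
Need P(θ < 0.84) = 0.9 under Beta(0.66s, 0.34s). Normal approximation: (q−m)/√(m(1−m)/s) ≈ z_{0.9} = 1.28, so s ≈ 0.66·0.34·(1.28)²/(0.84−0.66)² = 11.4.
At s = 11.4: P(θ<0.84) ≈ 0.917. Adjusting to match 0.9 gives s ≈ 9.93.
So α = 0.66·9.93 ≈ 6.55, β = 0.34·9.93 ≈ 3.37.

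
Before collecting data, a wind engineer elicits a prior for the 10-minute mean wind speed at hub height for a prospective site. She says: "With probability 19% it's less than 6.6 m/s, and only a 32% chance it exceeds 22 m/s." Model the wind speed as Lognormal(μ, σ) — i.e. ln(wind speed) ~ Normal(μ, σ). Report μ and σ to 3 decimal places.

μ ≈ 2.673, σ ≈ 0.895

If T ~ Lognormal(μ,σ) then ln T ~ Normal(μ,σ), so the p-quantile of ln T is μ + z_p·σ.
ln(6.6) = 1.887 and ln(22) = 3.091; z_{0.19} = -0.8779, z_{0.68} = 0.4677.
σ = (3.091 − 1.887)/(0.4677 − (-0.8779)) = 0.895.
μ = 1.887 − (-0.8779)·0.895 = 2.673.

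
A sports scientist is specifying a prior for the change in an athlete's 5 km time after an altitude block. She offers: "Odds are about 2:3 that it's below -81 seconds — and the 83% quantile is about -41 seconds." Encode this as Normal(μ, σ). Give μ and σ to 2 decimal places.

μ = -72.61, σ = 33.13

For Normal(μ,σ), the p-quantile is μ + z_p·σ. Here z_{0.4} = -0.2533, z_{0.83} = 0.9542.
So -81 = μ − 0.2533σ and -41 = μ + 0.9542σ.
Subtracting: σ = (-41 − -81)/(0.9542 − (-0.2533)) = 33.13.
Then μ = -81 − (-0.2533)·33.13 = -72.61.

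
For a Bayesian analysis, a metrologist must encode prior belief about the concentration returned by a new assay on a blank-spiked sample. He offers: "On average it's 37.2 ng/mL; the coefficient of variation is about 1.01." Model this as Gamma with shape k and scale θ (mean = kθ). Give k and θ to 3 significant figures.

For Gamma(k, scale θ): mean = kθ, variance = kθ², so CV = 1/√k.
CV = 1.01, hence k = 1/CV² = 0.98.
Then θ = mean/k = 37.2/0.98 = 37.9.

k ≈ 0.98, θ ≈ 37.9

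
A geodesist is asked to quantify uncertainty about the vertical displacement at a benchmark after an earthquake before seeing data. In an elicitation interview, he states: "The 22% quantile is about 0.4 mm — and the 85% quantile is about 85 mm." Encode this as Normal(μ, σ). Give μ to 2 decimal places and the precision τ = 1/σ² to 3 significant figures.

The p-quantile of Normal(μ,σ) is μ + z_p·σ, with z_{0.22} = -0.7722 and z_{0.85} = 1.036.
Eliminate σ: μ = (z₂·x₁ − z₁·x₂)/(z₂ − z₁) = (1.036·0.4 − (-0.7722)·85)/1.809 = 36.52.
Then σ = (x₂ − x₁)/(z₂ − z₁) = (85 − 0.4)/1.809 = 46.78.
Precision τ = 1/σ² = 1/46.78² = 0.000457.

μ = 36.52, τ = 0.000457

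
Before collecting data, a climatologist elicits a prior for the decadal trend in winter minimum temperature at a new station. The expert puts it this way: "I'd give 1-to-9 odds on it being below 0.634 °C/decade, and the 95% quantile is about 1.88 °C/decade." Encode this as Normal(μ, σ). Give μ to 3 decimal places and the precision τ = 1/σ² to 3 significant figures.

μ = 1.180, τ = 5.52

For Normal(μ,σ), the p-quantile is μ + z_p·σ. Here z_{0.1} = -1.282, z_{0.95} = 1.645.
So 0.634 = μ − 1.282σ and 1.88 = μ + 1.645σ.
Subtracting: σ = (1.88 − 0.634)/(1.645 − (-1.282)) = 0.426.
Then μ = 0.634 − (-1.282)·0.426 = 1.180.
Precision τ = 1/σ² = 1/0.4258² = 5.52.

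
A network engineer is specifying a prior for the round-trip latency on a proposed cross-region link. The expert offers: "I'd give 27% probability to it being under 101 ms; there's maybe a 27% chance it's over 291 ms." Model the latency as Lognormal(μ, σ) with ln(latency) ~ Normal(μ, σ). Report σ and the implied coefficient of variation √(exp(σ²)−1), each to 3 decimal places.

σ ≈ 0.863, CV ≈ 1.052

If T ~ Lognormal(μ,σ) then ln T ~ Normal(μ,σ), so the p-quantile of ln T is μ + z_p·σ.
ln(101) = 4.615 and ln(291) = 5.673; z_{0.27} = -0.6128, z_{0.73} = 0.6128.
σ = (5.673 − 4.615)/(0.6128 − (-0.6128)) = 0.863.
μ = 4.615 − (-0.6128)·0.863 = 5.144.
CV = √(exp(σ²)−1) = √(exp(0.7455)−1) = 1.052.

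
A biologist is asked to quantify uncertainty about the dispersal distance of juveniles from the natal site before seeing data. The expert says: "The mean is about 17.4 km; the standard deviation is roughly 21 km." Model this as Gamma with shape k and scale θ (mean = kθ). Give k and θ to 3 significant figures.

For Gamma(k, scale θ): mean = kθ, variance = kθ², so CV = 1/√k.
CV = SD/mean = 21/17.4 = 1.207, hence k = 1/CV² = 0.687.
Then θ = mean/k = 17.4/0.687 = 25.3.

k ≈ 0.687, θ ≈ 25.3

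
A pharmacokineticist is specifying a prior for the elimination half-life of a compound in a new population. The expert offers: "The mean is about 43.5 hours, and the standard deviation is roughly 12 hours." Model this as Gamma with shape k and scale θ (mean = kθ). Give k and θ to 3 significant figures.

For Gamma(k, scale θ): mean = kθ, variance = kθ², so CV = 1/√k.
CV = SD/mean = 12/43.5 = 0.2759, hence k = 1/CV² = 13.1.
Then θ = mean/k = 43.5/13.1 = 3.31.

k ≈ 13.1, θ ≈ 3.31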